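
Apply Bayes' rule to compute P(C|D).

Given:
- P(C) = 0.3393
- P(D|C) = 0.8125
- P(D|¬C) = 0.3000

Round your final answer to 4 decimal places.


Bayes' theorem: P(C|D) = P(D|C) × P(C) / P(D)

Step 1: Calculate P(D) using law of total probability
P(D) = P(D|C)P(C) + P(D|¬C)P(¬C)
     = 0.8125 × 0.3393 + 0.3000 × 0.6607
     = 0.27568125 + 0.19821000
     = 0.47389125

Step 2: Apply Bayes' theorem
P(C|D) = P(D|C) × P(C) / P(D)
       = 0.27568125 / 0.47389125
       = 0.5817


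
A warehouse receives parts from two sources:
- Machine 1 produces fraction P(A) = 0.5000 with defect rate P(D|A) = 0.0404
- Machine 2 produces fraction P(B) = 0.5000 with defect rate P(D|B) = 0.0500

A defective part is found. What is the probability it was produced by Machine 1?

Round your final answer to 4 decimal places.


Let A = from Machine 1, D = defective

Given:
- P(A) = 0.5000, P(B) = 0.5000
- P(D|A) = 0.0404, P(D|B) = 0.0500

Step 1: Find P(D)
P(D) = P(D|A)P(A) + P(D|B)P(B)
     = 0.0404 × 0.5000 + 0.0500 × 0.5000
     = 0.02020000 + 0.02500000
     = 0.04520000

Step 2: Apply Bayes' theorem
P(A|D) = P(D|A)P(A) / P(D)
       = 0.02020000 / 0.04520000
       = 0.4469


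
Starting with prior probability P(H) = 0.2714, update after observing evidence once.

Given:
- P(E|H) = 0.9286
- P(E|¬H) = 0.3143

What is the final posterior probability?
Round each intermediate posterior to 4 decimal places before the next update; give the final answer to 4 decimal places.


Sequential Bayesian updating:

Initial prior: P(H) = 0.2714

Update 1:
  P(E) = 0.9286 × 0.2714 + 0.3143 × 0.7286 = 0.25202204 + 0.22899898 = 0.48102102
  P(H|E) = 0.25202204 / 0.48102102 = 0.5239

Final posterior: 0.5239


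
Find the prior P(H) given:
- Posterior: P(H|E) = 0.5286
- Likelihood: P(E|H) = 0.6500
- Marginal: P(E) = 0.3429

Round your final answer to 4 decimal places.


From Bayes' theorem: P(H|E) = P(E|H) × P(H) / P(E)

Rearranging for P(H):
P(H) = P(H|E) × P(E) / P(E|H)
     = 0.5286 × 0.3429 / 0.6500
     = 0.18125694 / 0.6500
     = 0.2789


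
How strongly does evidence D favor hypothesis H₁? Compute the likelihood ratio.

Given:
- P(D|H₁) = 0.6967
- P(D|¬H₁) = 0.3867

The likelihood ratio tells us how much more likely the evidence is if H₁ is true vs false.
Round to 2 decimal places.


Likelihood Ratio (LR) = P(D|H₁) / P(D|¬H₁)

LR = 0.6967 / 0.3867
   = 1.80

The evidence is 1.80 times more likely if H₁ is true than if H₁ is false.
Since LR > 1, the evidence supports H₁ over ¬H₁.


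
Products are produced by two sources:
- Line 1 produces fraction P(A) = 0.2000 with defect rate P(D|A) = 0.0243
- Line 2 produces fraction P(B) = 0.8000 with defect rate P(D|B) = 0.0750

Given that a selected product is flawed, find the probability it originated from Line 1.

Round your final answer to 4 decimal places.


Let A = from Line 1, D = flawed

Given:
- P(A) = 0.2000, P(B) = 0.8000
- P(D|A) = 0.0243, P(D|B) = 0.0750

Step 1: Find P(D)
P(D) = P(D|A)P(A) + P(D|B)P(B)
     = 0.0243 × 0.2000 + 0.0750 × 0.8000
     = 0.00486000 + 0.06000000
     = 0.06486000

Step 2: Apply Bayes' theorem
P(A|D) = P(D|A)P(A) / P(D)
       = 0.00486000 / 0.06486000
       = 0.0749


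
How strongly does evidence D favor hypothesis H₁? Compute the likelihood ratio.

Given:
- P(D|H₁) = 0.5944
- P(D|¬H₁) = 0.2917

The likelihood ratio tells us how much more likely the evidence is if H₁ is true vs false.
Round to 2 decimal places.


Likelihood Ratio (LR) = P(D|H₁) / P(D|¬H₁)

LR = 0.5944 / 0.2917
   = 2.04

The evidence is 2.04 times more likely if H₁ is true than if H₁ is false.
Since LR > 1, the evidence supports H₁ over ¬H₁.


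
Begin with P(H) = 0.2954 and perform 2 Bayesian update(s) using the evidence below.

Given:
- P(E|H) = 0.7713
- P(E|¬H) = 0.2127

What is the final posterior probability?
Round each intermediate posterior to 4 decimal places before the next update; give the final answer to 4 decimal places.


Sequential Bayesian updating:

Initial prior: P(H) = 0.2954

Update 1:
  P(E) = 0.7713 × 0.2954 + 0.2127 × 0.7046 = 0.22784202 + 0.14986842 = 0.37771044
  P(H|E) = 0.22784202 / 0.37771044 = 0.6032

Update 2:
  P(E) = 0.7713 × 0.6032 + 0.2127 × 0.3968 = 0.46524816 + 0.08439936 = 0.54964752
  P(H|E) = 0.46524816 / 0.54964752 = 0.8464

Final posterior: 0.8464


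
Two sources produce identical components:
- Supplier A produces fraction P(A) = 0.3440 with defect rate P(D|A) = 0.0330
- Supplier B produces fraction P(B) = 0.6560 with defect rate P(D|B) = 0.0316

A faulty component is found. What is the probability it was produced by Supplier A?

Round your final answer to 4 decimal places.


Let A = from Supplier A, D = faulty

Given:
- P(A) = 0.3440, P(B) = 0.6560
- P(D|A) = 0.0330, P(D|B) = 0.0316

Step 1: Find P(D)
P(D) = P(D|A)P(A) + P(D|B)P(B)
     = 0.0330 × 0.3440 + 0.0316 × 0.6560
     = 0.01135200 + 0.02072960
     = 0.03208160

Step 2: Apply Bayes' theorem
P(A|D) = P(D|A)P(A) / P(D)
       = 0.01135200 / 0.03208160
       = 0.3538


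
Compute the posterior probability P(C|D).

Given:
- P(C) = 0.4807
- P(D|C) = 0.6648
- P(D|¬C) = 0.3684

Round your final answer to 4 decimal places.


Bayes' theorem: P(C|D) = P(D|C) × P(C) / P(D)

Step 1: Calculate P(D) using law of total probability
P(D) = P(D|C)P(C) + P(D|¬C)P(¬C)
     = 0.6648 × 0.4807 + 0.3684 × 0.5193
     = 0.31956936 + 0.19131012
     = 0.51087948

Step 2: Apply Bayes' theorem
P(C|D) = P(D|C) × P(C) / P(D)
       = 0.31956936 / 0.51087948
       = 0.6255


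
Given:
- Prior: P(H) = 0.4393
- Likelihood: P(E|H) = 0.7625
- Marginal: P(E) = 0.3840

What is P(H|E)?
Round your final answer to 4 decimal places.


Using Bayes' theorem:

P(H|E) = P(E|H) × P(H) / P(E)
       = 0.7625 × 0.4393 / 0.3840
       = 0.33496625 / 0.3840
       = 0.8723

The evidence strengthens our belief in H.
Prior: 0.4393 → Posterior: 0.8723


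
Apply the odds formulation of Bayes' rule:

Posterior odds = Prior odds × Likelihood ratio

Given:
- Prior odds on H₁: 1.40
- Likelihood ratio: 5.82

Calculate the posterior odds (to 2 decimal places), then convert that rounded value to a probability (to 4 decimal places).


Step 1: Calculate posterior odds
Posterior odds = Prior odds × LR
               = 1.40 × 5.82
               = 8.15

Step 2: Convert to probability
P(H₁|E) = Posterior odds / (1 + Posterior odds)
       = 8.15 / (1 + 8.15)
       = 8.15 / 9.15
       = 0.8907

The evidence increased P(H₁) from 0.5833 to 0.8907.


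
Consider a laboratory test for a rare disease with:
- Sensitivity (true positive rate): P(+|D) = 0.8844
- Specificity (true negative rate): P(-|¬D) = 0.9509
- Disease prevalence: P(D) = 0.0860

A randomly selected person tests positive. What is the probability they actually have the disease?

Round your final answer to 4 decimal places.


Let D = has disease, + = positive test

Given:
- P(D) = 0.0860 (prevalence)
- P(+|D) = 0.8844 (sensitivity)
- P(-|¬D) = 0.9509 (specificity)
- P(+|¬D) = 0.0491 (false positive rate = 1 - specificity)

Step 1: Find P(+)
P(+) = P(+|D)P(D) + P(+|¬D)P(¬D)
     = 0.8844 × 0.0860 + 0.0491 × 0.9140
     = 0.07605840 + 0.04487740
     = 0.12093580

Step 2: Apply Bayes' theorem for P(D|+)
P(D|+) = P(+|D)P(D) / P(+)
       = 0.07605840 / 0.12093580
       = 0.6289


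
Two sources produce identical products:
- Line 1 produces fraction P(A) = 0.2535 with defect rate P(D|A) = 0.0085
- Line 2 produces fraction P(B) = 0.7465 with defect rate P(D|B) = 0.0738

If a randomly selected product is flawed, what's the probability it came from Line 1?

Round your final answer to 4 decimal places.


Let A = from Line 1, D = flawed

Given:
- P(A) = 0.2535, P(B) = 0.7465
- P(D|A) = 0.0085, P(D|B) = 0.0738

Step 1: Find P(D)
P(D) = P(D|A)P(A) + P(D|B)P(B)
     = 0.0085 × 0.2535 + 0.0738 × 0.7465
     = 0.00215475 + 0.05509170
     = 0.05724645

Step 2: Apply Bayes' theorem
P(A|D) = P(D|A)P(A) / P(D)
       = 0.00215475 / 0.05724645
       = 0.0376


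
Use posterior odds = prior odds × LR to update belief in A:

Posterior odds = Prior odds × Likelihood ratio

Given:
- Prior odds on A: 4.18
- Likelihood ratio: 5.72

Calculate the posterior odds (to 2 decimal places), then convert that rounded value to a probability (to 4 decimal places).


Step 1: Calculate posterior odds
Posterior odds = Prior odds × LR
               = 4.18 × 5.72
               = 23.91

Step 2: Convert to probability
P(A|E) = Posterior odds / (1 + Posterior odds)
       = 23.91 / (1 + 23.91)
       = 23.91 / 24.91
       = 0.9599

The evidence increased P(A) from 0.8069 to 0.9599.


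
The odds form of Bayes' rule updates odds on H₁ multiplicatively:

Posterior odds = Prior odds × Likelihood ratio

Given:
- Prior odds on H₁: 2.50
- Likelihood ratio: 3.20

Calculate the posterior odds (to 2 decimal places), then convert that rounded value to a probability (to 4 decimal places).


Step 1: Calculate posterior odds
Posterior odds = Prior odds × LR
               = 2.50 × 3.20
               = 8.00

Step 2: Convert to probability
P(H₁|E) = Posterior odds / (1 + Posterior odds)
       = 8.00 / (1 + 8.00)
       = 8.00 / 9.00
       = 0.8889

The evidence increased P(H₁) from 0.7143 to 0.8889.


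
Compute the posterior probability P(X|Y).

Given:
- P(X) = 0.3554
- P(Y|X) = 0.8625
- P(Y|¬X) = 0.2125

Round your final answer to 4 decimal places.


Bayes' theorem: P(X|Y) = P(Y|X) × P(X) / P(Y)

Step 1: Calculate P(Y) using law of total probability
P(Y) = P(Y|X)P(X) + P(Y|¬X)P(¬X)
     = 0.8625 × 0.3554 + 0.2125 × 0.6446
     = 0.30653250 + 0.13697750
     = 0.44351000

Step 2: Apply Bayes' theorem
P(X|Y) = P(Y|X) × P(X) / P(Y)
       = 0.30653250 / 0.44351000
       = 0.6912


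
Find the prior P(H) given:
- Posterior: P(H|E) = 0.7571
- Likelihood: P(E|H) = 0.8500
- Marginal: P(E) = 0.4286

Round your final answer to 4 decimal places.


From Bayes' theorem: P(H|E) = P(E|H) × P(H) / P(E)

Rearranging for P(H):
P(H) = P(H|E) × P(E) / P(E|H)
     = 0.7571 × 0.4286 / 0.8500
     = 0.32449306 / 0.8500
     = 0.3818


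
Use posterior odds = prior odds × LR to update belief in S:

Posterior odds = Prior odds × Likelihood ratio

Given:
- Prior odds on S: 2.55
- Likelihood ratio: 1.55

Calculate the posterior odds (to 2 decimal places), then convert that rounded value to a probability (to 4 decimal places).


Step 1: Calculate posterior odds
Posterior odds = Prior odds × LR
               = 2.55 × 1.55
               = 3.95

Step 2: Convert to probability
P(S|E) = Posterior odds / (1 + Posterior odds)
       = 3.95 / (1 + 3.95)
       = 3.95 / 4.95
       = 0.7980

The evidence increased P(S) from 0.7183 to 0.7980.


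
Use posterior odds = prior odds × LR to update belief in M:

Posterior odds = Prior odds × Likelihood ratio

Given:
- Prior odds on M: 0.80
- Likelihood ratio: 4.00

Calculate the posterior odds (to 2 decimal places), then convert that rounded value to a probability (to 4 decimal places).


Step 1: Calculate posterior odds
Posterior odds = Prior odds × LR
               = 0.80 × 4.00
               = 3.20

Step 2: Convert to probability
P(M|E) = Posterior odds / (1 + Posterior odds)
       = 3.20 / (1 + 3.20)
       = 3.20 / 4.20
       = 0.7619

The evidence increased P(M) from 0.4444 to 0.7619.


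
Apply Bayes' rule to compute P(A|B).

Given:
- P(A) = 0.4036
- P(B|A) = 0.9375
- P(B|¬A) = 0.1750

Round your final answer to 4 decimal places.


Bayes' theorem: P(A|B) = P(B|A) × P(A) / P(B)

Step 1: Calculate P(B) using law of total probability
P(B) = P(B|A)P(A) + P(B|¬A)P(¬A)
     = 0.9375 × 0.4036 + 0.1750 × 0.5964
     = 0.37837500 + 0.10437000
     = 0.48274500

Step 2: Apply Bayes' theorem
P(A|B) = P(B|A) × P(A) / P(B)
       = 0.37837500 / 0.48274500
       = 0.7838


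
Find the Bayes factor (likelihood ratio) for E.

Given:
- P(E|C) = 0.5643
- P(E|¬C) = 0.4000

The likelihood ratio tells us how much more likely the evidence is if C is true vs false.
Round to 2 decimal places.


Likelihood Ratio (LR) = P(E|C) / P(E|¬C)

LR = 0.5643 / 0.4000
   = 1.41

The evidence is 1.41 times more likely if C is true than if C is false.
Because LR exceeds 1, E is evidence for C.


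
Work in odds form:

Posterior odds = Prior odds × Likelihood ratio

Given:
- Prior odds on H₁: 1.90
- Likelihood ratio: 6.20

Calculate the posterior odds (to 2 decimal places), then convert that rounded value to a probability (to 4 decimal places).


Step 1: Calculate posterior odds
Posterior odds = Prior odds × LR
               = 1.90 × 6.20
               = 11.78

Step 2: Convert to probability
P(H₁|E) = Posterior odds / (1 + Posterior odds)
       = 11.78 / (1 + 11.78)
       = 11.78 / 12.78
       = 0.9218

The evidence increased P(H₁) from 0.6552 to 0.9218.


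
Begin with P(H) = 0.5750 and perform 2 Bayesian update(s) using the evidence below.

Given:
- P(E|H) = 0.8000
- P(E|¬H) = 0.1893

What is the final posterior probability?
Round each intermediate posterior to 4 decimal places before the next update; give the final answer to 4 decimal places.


Sequential Bayesian updating:

Initial prior: P(H) = 0.5750

Update 1:
  P(E) = 0.8000 × 0.5750 + 0.1893 × 0.4250 = 0.46000000 + 0.08045250 = 0.54045250
  P(H|E) = 0.46000000 / 0.54045250 = 0.8511

Update 2:
  P(E) = 0.8000 × 0.8511 + 0.1893 × 0.1489 = 0.68088000 + 0.02818677 = 0.70906677
  P(H|E) = 0.68088000 / 0.70906677 = 0.9602

Final posterior: 0.9602


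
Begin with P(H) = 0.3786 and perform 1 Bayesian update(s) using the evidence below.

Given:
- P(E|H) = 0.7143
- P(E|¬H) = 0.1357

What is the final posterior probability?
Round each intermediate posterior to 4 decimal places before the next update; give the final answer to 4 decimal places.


Sequential Bayesian updating:

Initial prior: P(H) = 0.3786

Update 1:
  P(E) = 0.7143 × 0.3786 + 0.1357 × 0.6214 = 0.27043398 + 0.08432398 = 0.35475796
  P(H|E) = 0.27043398 / 0.35475796 = 0.7623

Final posterior: 0.7623


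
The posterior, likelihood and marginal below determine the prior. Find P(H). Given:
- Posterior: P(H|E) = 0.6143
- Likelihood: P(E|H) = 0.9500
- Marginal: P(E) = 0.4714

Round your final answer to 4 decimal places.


From Bayes' theorem: P(H|E) = P(E|H) × P(H) / P(E)

Rearranging for P(H):
P(H) = P(H|E) × P(E) / P(E|H)
     = 0.6143 × 0.4714 / 0.9500
     = 0.28958102 / 0.9500
     = 0.3048


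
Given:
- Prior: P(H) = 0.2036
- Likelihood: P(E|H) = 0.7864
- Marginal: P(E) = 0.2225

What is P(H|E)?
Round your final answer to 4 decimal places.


Using Bayes' theorem:

P(H|E) = P(E|H) × P(H) / P(E)
       = 0.7864 × 0.2036 / 0.2225
       = 0.16011104 / 0.2225
       = 0.7196

The evidence strengthens our belief in H.
Prior: 0.2036 → Posterior: 0.7196


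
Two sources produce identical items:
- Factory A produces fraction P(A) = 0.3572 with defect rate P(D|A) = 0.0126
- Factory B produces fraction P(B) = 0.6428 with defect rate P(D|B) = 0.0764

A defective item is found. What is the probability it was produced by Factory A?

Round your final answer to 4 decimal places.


Let A = from Factory A, D = defective

Given:
- P(A) = 0.3572, P(B) = 0.6428
- P(D|A) = 0.0126, P(D|B) = 0.0764

Step 1: Find P(D)
P(D) = P(D|A)P(A) + P(D|B)P(B)
     = 0.0126 × 0.3572 + 0.0764 × 0.6428
     = 0.00450072 + 0.04910992
     = 0.05361064

Step 2: Apply Bayes' theorem
P(A|D) = P(D|A)P(A) / P(D)
       = 0.00450072 / 0.05361064
       = 0.0840


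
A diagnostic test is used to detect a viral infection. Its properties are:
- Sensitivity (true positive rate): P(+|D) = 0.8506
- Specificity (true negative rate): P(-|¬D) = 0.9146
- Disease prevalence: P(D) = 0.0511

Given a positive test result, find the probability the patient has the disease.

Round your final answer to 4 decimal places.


Let D = has disease, + = positive test

Given:
- P(D) = 0.0511 (prevalence)
- P(+|D) = 0.8506 (sensitivity)
- P(-|¬D) = 0.9146 (specificity)
- P(+|¬D) = 0.0854 (false positive rate = 1 - specificity)

Step 1: Find P(+)
P(+) = P(+|D)P(D) + P(+|¬D)P(¬D)
     = 0.8506 × 0.0511 + 0.0854 × 0.9489
     = 0.04346566 + 0.08103606
     = 0.12450172

Step 2: Apply Bayes' theorem for P(D|+)
P(D|+) = P(+|D)P(D) / P(+)
       = 0.04346566 / 0.12450172
       = 0.3491


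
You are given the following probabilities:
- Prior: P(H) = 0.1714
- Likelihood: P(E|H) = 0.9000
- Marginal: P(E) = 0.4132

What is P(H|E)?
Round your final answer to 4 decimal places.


Using Bayes' theorem:

P(H|E) = P(E|H) × P(H) / P(E)
       = 0.9000 × 0.1714 / 0.4132
       = 0.15426000 / 0.4132
       = 0.3733

The evidence strengthens our belief in H.
Prior: 0.1714 → Posterior: 0.3733


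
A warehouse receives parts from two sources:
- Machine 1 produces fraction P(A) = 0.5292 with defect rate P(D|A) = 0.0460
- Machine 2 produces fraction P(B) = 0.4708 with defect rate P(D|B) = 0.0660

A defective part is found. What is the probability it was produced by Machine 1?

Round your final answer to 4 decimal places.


Let A = from Machine 1, D = defective

Given:
- P(A) = 0.5292, P(B) = 0.4708
- P(D|A) = 0.0460, P(D|B) = 0.0660

Step 1: Find P(D)
P(D) = P(D|A)P(A) + P(D|B)P(B)
     = 0.0460 × 0.5292 + 0.0660 × 0.4708
     = 0.02434320 + 0.03107280
     = 0.05541600

Step 2: Apply Bayes' theorem
P(A|D) = P(D|A)P(A) / P(D)
       = 0.02434320 / 0.05541600
       = 0.4393


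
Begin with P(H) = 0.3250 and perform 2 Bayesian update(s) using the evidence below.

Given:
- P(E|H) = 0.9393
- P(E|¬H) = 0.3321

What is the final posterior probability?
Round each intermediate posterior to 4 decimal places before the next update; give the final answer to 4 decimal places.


Sequential Bayesian updating:

Initial prior: P(H) = 0.3250

Update 1:
  P(E) = 0.9393 × 0.3250 + 0.3321 × 0.6750 = 0.30527250 + 0.22416750 = 0.52944000
  P(H|E) = 0.30527250 / 0.52944000 = 0.5766

Update 2:
  P(E) = 0.9393 × 0.5766 + 0.3321 × 0.4234 = 0.54160038 + 0.14061114 = 0.68221152
  P(H|E) = 0.54160038 / 0.68221152 = 0.7939

Final posterior: 0.7939


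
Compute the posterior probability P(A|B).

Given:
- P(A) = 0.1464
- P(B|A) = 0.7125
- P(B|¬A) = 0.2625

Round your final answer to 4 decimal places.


Bayes' theorem: P(A|B) = P(B|A) × P(A) / P(B)

Step 1: Calculate P(B) using law of total probability
P(B) = P(B|A)P(A) + P(B|¬A)P(¬A)
     = 0.7125 × 0.1464 + 0.2625 × 0.8536
     = 0.10431000 + 0.22407000
     = 0.32838000

Step 2: Apply Bayes' theorem
P(A|B) = P(B|A) × P(A) / P(B)
       = 0.10431000 / 0.32838000
       = 0.3177


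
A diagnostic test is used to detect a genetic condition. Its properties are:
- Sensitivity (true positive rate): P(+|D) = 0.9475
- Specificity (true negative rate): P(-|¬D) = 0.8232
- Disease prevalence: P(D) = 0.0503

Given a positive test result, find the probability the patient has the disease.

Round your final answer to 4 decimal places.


Let D = has disease, + = positive test

Given:
- P(D) = 0.0503 (prevalence)
- P(+|D) = 0.9475 (sensitivity)
- P(-|¬D) = 0.8232 (specificity)
- P(+|¬D) = 0.1768 (false positive rate = 1 - specificity)

Step 1: Find P(+)
P(+) = P(+|D)P(D) + P(+|¬D)P(¬D)
     = 0.9475 × 0.0503 + 0.1768 × 0.9497
     = 0.04765925 + 0.16790696
     = 0.21556621

Step 2: Apply Bayes' theorem for P(D|+)
P(D|+) = P(+|D)P(D) / P(+)
       = 0.04765925 / 0.21556621
       = 0.2211


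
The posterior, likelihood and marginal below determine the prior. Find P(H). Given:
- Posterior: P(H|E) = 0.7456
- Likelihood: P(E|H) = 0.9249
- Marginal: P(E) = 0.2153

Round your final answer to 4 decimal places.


From Bayes' theorem: P(H|E) = P(E|H) × P(H) / P(E)

Rearranging for P(H):
P(H) = P(H|E) × P(E) / P(E|H)
     = 0.7456 × 0.2153 / 0.9249
     = 0.16052768 / 0.9249
     = 0.1736


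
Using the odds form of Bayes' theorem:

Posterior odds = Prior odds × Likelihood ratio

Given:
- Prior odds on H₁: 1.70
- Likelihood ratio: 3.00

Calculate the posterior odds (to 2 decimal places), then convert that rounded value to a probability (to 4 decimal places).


Step 1: Calculate posterior odds
Posterior odds = Prior odds × LR
               = 1.70 × 3.00
               = 5.10

Step 2: Convert to probability
P(H₁|E) = Posterior odds / (1 + Posterior odds)
       = 5.10 / (1 + 5.10)
       = 5.10 / 6.10
       = 0.8361

The evidence increased P(H₁) from 0.6296 to 0.8361.


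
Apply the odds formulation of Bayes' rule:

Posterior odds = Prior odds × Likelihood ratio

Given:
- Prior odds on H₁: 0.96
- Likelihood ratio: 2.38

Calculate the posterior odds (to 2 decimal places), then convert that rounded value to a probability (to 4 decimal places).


Step 1: Calculate posterior odds
Posterior odds = Prior odds × LR
               = 0.96 × 2.38
               = 2.28

Step 2: Convert to probability
P(H₁|E) = Posterior odds / (1 + Posterior odds)
       = 2.28 / (1 + 2.28)
       = 2.28 / 3.28
       = 0.6951

The evidence increased P(H₁) from 0.4898 to 0.6951.


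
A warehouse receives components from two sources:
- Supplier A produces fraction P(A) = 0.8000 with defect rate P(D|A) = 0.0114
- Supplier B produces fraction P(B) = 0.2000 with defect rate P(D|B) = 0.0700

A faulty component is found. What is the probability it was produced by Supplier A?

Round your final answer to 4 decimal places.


Let A = from Supplier A, D = faulty

Given:
- P(A) = 0.8000, P(B) = 0.2000
- P(D|A) = 0.0114, P(D|B) = 0.0700

Step 1: Find P(D)
P(D) = P(D|A)P(A) + P(D|B)P(B)
     = 0.0114 × 0.8000 + 0.0700 × 0.2000
     = 0.00912000 + 0.01400000
     = 0.02312000

Step 2: Apply Bayes' theorem
P(A|D) = P(D|A)P(A) / P(D)
       = 0.00912000 / 0.02312000
       = 0.3945


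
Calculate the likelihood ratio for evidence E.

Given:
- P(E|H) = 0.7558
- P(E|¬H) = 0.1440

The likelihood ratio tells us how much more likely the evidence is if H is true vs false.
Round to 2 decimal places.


Likelihood Ratio (LR) = P(E|H) / P(E|¬H)

LR = 0.7558 / 0.1440
   = 5.25

The evidence is 5.25 times more likely if H is true than if H is false.
Since LR > 1, the evidence supports H over ¬H.


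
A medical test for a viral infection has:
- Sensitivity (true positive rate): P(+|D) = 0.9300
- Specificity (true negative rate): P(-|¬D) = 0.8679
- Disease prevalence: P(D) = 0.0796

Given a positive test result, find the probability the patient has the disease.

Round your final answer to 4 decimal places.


Let D = has disease, + = positive test

Given:
- P(D) = 0.0796 (prevalence)
- P(+|D) = 0.9300 (sensitivity)
- P(-|¬D) = 0.8679 (specificity)
- P(+|¬D) = 0.1321 (false positive rate = 1 - specificity)

Step 1: Find P(+)
P(+) = P(+|D)P(D) + P(+|¬D)P(¬D)
     = 0.9300 × 0.0796 + 0.1321 × 0.9204
     = 0.07402800 + 0.12158484
     = 0.19561284

Step 2: Apply Bayes' theorem for P(D|+)
P(D|+) = P(+|D)P(D) / P(+)
       = 0.07402800 / 0.19561284
       = 0.3784


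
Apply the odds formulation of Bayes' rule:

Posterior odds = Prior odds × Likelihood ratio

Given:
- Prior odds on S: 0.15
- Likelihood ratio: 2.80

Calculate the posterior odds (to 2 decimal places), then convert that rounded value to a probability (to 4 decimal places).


Step 1: Calculate posterior odds
Posterior odds = Prior odds × LR
               = 0.15 × 2.80
               = 0.42

Step 2: Convert to probability
P(S|E) = Posterior odds / (1 + Posterior odds)
       = 0.42 / (1 + 0.42)
       = 0.42 / 1.42
       = 0.2958

The evidence increased P(S) from 0.1304 to 0.2958.


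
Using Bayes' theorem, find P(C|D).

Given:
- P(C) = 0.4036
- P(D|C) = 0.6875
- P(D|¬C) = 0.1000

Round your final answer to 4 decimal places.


Bayes' theorem: P(C|D) = P(D|C) × P(C) / P(D)

Step 1: Calculate P(D) using law of total probability
P(D) = P(D|C)P(C) + P(D|¬C)P(¬C)
     = 0.6875 × 0.4036 + 0.1000 × 0.5964
     = 0.27747500 + 0.05964000
     = 0.33711500

Step 2: Apply Bayes' theorem
P(C|D) = P(D|C) × P(C) / P(D)
       = 0.27747500 / 0.33711500
       = 0.8231


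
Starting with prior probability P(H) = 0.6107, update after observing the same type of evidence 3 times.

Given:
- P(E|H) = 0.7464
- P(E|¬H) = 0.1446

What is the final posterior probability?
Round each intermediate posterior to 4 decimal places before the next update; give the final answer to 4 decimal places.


Sequential Bayesian updating:

Initial prior: P(H) = 0.6107

Update 1:
  P(E) = 0.7464 × 0.6107 + 0.1446 × 0.3893 = 0.45582648 + 0.05629278 = 0.51211926
  P(H|E) = 0.45582648 / 0.51211926 = 0.8901

Update 2:
  P(E) = 0.7464 × 0.8901 + 0.1446 × 0.1099 = 0.66437064 + 0.01589154 = 0.68026218
  P(H|E) = 0.66437064 / 0.68026218 = 0.9766

Update 3:
  P(E) = 0.7464 × 0.9766 + 0.1446 × 0.0234 = 0.72893424 + 0.00338364 = 0.73231788
  P(H|E) = 0.72893424 / 0.73231788 = 0.9954

Final posterior: 0.9954


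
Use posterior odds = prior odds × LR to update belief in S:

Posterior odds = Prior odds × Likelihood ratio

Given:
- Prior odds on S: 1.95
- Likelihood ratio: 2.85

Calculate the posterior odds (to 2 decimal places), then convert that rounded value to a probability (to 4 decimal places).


Step 1: Calculate posterior odds
Posterior odds = Prior odds × LR
               = 1.95 × 2.85
               = 5.56

Step 2: Convert to probability
P(S|E) = Posterior odds / (1 + Posterior odds)
       = 5.56 / (1 + 5.56)
       = 5.56 / 6.56
       = 0.8476

The evidence increased P(S) from 0.6610 to 0.8476.


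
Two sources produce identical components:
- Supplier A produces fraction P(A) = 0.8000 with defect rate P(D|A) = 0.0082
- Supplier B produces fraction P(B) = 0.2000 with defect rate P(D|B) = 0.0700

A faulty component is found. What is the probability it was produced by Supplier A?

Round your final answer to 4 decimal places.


Let A = from Supplier A, D = faulty

Given:
- P(A) = 0.8000, P(B) = 0.2000
- P(D|A) = 0.0082, P(D|B) = 0.0700

Step 1: Find P(D)
P(D) = P(D|A)P(A) + P(D|B)P(B)
     = 0.0082 × 0.8000 + 0.0700 × 0.2000
     = 0.00656000 + 0.01400000
     = 0.02056000

Step 2: Apply Bayes' theorem
P(A|D) = P(D|A)P(A) / P(D)
       = 0.00656000 / 0.02056000
       = 0.3191


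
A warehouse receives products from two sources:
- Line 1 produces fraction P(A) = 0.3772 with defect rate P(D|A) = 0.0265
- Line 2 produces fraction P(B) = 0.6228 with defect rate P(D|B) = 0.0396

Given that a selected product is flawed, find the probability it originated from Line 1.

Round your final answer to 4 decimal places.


Let A = from Line 1, D = flawed

Given:
- P(A) = 0.3772, P(B) = 0.6228
- P(D|A) = 0.0265, P(D|B) = 0.0396

Step 1: Find P(D)
P(D) = P(D|A)P(A) + P(D|B)P(B)
     = 0.0265 × 0.3772 + 0.0396 × 0.6228
     = 0.00999580 + 0.02466288
     = 0.03465868

Step 2: Apply Bayes' theorem
P(A|D) = P(D|A)P(A) / P(D)
       = 0.00999580 / 0.03465868
       = 0.2884


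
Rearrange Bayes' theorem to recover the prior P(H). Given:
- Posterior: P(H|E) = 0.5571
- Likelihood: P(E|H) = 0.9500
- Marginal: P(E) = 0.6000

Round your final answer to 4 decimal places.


From Bayes' theorem: P(H|E) = P(E|H) × P(H) / P(E)

Rearranging for P(H):
P(H) = P(H|E) × P(E) / P(E|H)
     = 0.5571 × 0.6000 / 0.9500
     = 0.33426000 / 0.9500
     = 0.3519


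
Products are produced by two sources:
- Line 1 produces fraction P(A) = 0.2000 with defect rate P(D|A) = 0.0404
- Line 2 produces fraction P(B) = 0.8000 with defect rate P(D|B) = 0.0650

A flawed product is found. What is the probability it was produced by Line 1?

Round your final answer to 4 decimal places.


Let A = from Line 1, D = flawed

Given:
- P(A) = 0.2000, P(B) = 0.8000
- P(D|A) = 0.0404, P(D|B) = 0.0650

Step 1: Find P(D)
P(D) = P(D|A)P(A) + P(D|B)P(B)
     = 0.0404 × 0.2000 + 0.0650 × 0.8000
     = 0.00808000 + 0.05200000
     = 0.06008000

Step 2: Apply Bayes' theorem
P(A|D) = P(D|A)P(A) / P(D)
       = 0.00808000 / 0.06008000
       = 0.1345


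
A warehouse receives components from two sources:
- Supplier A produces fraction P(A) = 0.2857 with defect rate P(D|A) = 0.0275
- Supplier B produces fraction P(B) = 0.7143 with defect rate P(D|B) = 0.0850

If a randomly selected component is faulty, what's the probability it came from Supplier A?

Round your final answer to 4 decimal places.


Let A = from Supplier A, D = faulty

Given:
- P(A) = 0.2857, P(B) = 0.7143
- P(D|A) = 0.0275, P(D|B) = 0.0850

Step 1: Find P(D)
P(D) = P(D|A)P(A) + P(D|B)P(B)
     = 0.0275 × 0.2857 + 0.0850 × 0.7143
     = 0.00785675 + 0.06071550
     = 0.06857225

Step 2: Apply Bayes' theorem
P(A|D) = P(D|A)P(A) / P(D)
       = 0.00785675 / 0.06857225
       = 0.1146


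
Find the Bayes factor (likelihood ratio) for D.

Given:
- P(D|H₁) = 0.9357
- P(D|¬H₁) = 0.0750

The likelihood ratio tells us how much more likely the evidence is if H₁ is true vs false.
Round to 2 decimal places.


Likelihood Ratio (LR) = P(D|H₁) / P(D|¬H₁)

LR = 0.9357 / 0.0750
   = 12.48

The evidence is 12.48 times more likely if H₁ is true than if H₁ is false.
LR > 1, so observing D raises the odds in favor of H₁.


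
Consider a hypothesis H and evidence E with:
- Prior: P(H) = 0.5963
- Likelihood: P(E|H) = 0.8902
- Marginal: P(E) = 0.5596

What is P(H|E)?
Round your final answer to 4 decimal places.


Using Bayes' theorem:

P(H|E) = P(E|H) × P(H) / P(E)
       = 0.8902 × 0.5963 / 0.5596
       = 0.53082626 / 0.5596
       = 0.9486

The evidence strengthens our belief in H.
Prior: 0.5963 → Posterior: 0.9486


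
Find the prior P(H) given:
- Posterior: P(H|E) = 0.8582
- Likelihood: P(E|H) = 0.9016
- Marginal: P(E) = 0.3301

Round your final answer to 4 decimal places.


From Bayes' theorem: P(H|E) = P(E|H) × P(H) / P(E)

Rearranging for P(H):
P(H) = P(H|E) × P(E) / P(E|H)
     = 0.8582 × 0.3301 / 0.9016
     = 0.28329182 / 0.9016
     = 0.3142


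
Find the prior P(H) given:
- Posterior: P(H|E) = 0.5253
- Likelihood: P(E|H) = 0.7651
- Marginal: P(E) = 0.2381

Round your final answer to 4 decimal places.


From Bayes' theorem: P(H|E) = P(E|H) × P(H) / P(E)

Rearranging for P(H):
P(H) = P(H|E) × P(E) / P(E|H)
     = 0.5253 × 0.2381 / 0.7651
     = 0.12507393 / 0.7651
     = 0.1635


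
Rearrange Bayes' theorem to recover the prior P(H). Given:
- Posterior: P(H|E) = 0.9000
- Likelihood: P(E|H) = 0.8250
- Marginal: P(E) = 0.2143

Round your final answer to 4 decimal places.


From Bayes' theorem: P(H|E) = P(E|H) × P(H) / P(E)

Rearranging for P(H):
P(H) = P(H|E) × P(E) / P(E|H)
     = 0.9000 × 0.2143 / 0.8250
     = 0.19287000 / 0.8250
     = 0.2338


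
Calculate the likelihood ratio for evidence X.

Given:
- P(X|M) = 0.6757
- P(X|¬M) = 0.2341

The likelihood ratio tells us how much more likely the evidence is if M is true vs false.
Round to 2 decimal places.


Likelihood Ratio (LR) = P(X|M) / P(X|¬M)

LR = 0.6757 / 0.2341
   = 2.89

The evidence is 2.89 times more likely if M is true than if M is false.
LR > 1, so observing X raises the odds in favor of M.


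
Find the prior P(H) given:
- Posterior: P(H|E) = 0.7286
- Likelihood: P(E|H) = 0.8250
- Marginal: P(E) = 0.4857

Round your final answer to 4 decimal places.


From Bayes' theorem: P(H|E) = P(E|H) × P(H) / P(E)

Rearranging for P(H):
P(H) = P(H|E) × P(E) / P(E|H)
     = 0.7286 × 0.4857 / 0.8250
     = 0.35388102 / 0.8250
     = 0.4289


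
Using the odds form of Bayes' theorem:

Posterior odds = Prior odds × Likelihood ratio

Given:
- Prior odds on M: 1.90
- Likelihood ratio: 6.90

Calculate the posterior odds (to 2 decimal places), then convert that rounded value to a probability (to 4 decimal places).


Step 1: Calculate posterior odds
Posterior odds = Prior odds × LR
               = 1.90 × 6.90
               = 13.11

Step 2: Convert to probability
P(M|E) = Posterior odds / (1 + Posterior odds)
       = 13.11 / (1 + 13.11)
       = 13.11 / 14.11
       = 0.9291

The evidence increased P(M) from 0.6552 to 0.9291.


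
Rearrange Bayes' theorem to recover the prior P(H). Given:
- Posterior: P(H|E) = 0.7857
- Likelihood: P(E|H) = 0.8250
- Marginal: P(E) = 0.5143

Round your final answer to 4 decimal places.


From Bayes' theorem: P(H|E) = P(E|H) × P(H) / P(E)

Rearranging for P(H):
P(H) = P(H|E) × P(E) / P(E|H)
     = 0.7857 × 0.5143 / 0.8250
     = 0.40408551 / 0.8250
     = 0.4898


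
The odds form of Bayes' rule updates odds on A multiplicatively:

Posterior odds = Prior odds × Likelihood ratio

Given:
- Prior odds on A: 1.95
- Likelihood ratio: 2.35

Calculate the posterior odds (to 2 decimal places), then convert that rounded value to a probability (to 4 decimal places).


Step 1: Calculate posterior odds
Posterior odds = Prior odds × LR
               = 1.95 × 2.35
               = 4.58

Step 2: Convert to probability
P(A|E) = Posterior odds / (1 + Posterior odds)
       = 4.58 / (1 + 4.58)
       = 4.58 / 5.58
       = 0.8208

The evidence increased P(A) from 0.6610 to 0.8208.


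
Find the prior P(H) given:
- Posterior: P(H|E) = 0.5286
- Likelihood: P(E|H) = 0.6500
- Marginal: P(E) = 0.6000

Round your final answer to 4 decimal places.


From Bayes' theorem: P(H|E) = P(E|H) × P(H) / P(E)

Rearranging for P(H):
P(H) = P(H|E) × P(E) / P(E|H)
     = 0.5286 × 0.6000 / 0.6500
     = 0.31716000 / 0.6500
     = 0.4879


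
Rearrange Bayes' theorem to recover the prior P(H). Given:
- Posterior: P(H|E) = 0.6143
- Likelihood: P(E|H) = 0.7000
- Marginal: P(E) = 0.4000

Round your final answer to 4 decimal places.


From Bayes' theorem: P(H|E) = P(E|H) × P(H) / P(E)

Rearranging for P(H):
P(H) = P(H|E) × P(E) / P(E|H)
     = 0.6143 × 0.4000 / 0.7000
     = 0.24572000 / 0.7000
     = 0.3510


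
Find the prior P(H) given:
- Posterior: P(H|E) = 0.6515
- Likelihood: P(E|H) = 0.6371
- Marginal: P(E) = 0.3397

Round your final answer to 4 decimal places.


From Bayes' theorem: P(H|E) = P(E|H) × P(H) / P(E)

Rearranging for P(H):
P(H) = P(H|E) × P(E) / P(E|H)
     = 0.6515 × 0.3397 / 0.6371
     = 0.22131455 / 0.6371
     = 0.3474


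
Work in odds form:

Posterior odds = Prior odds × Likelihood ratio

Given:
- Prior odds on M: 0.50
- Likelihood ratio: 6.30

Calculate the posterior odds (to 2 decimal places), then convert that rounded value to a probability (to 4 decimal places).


Step 1: Calculate posterior odds
Posterior odds = Prior odds × LR
               = 0.50 × 6.30
               = 3.15

Step 2: Convert to probability
P(M|E) = Posterior odds / (1 + Posterior odds)
       = 3.15 / (1 + 3.15)
       = 3.15 / 4.15
       = 0.7590

The evidence increased P(M) from 0.3333 to 0.7590.


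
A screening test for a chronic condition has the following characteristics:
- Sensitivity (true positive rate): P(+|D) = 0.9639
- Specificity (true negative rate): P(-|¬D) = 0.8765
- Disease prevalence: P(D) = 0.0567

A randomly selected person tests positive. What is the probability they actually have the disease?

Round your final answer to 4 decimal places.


Let D = has disease, + = positive test

Given:
- P(D) = 0.0567 (prevalence)
- P(+|D) = 0.9639 (sensitivity)
- P(-|¬D) = 0.8765 (specificity)
- P(+|¬D) = 0.1235 (false positive rate = 1 - specificity)

Step 1: Find P(+)
P(+) = P(+|D)P(D) + P(+|¬D)P(¬D)
     = 0.9639 × 0.0567 + 0.1235 × 0.9433
     = 0.05465313 + 0.11649755
     = 0.17115068

Step 2: Apply Bayes' theorem for P(D|+)
P(D|+) = P(+|D)P(D) / P(+)
       = 0.05465313 / 0.17115068
       = 0.3193


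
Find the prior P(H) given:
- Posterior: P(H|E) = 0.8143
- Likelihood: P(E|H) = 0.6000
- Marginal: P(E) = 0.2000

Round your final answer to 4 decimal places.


From Bayes' theorem: P(H|E) = P(E|H) × P(H) / P(E)

Rearranging for P(H):
P(H) = P(H|E) × P(E) / P(E|H)
     = 0.8143 × 0.2000 / 0.6000
     = 0.16286000 / 0.6000
     = 0.2714


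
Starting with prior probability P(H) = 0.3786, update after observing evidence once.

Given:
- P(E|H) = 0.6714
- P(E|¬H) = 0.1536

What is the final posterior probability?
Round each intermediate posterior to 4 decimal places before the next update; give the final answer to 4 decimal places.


Sequential Bayesian updating:

Initial prior: P(H) = 0.3786

Update 1:
  P(E) = 0.6714 × 0.3786 + 0.1536 × 0.6214 = 0.25419204 + 0.09544704 = 0.34963908
  P(H|E) = 0.25419204 / 0.34963908 = 0.7270

Final posterior: 0.7270


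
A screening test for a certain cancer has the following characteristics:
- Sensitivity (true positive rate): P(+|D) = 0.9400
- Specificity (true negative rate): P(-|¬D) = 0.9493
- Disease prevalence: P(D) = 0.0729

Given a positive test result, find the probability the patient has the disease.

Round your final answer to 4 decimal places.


Let D = has disease, + = positive test

Given:
- P(D) = 0.0729 (prevalence)
- P(+|D) = 0.9400 (sensitivity)
- P(-|¬D) = 0.9493 (specificity)
- P(+|¬D) = 0.0507 (false positive rate = 1 - specificity)

Step 1: Find P(+)
P(+) = P(+|D)P(D) + P(+|¬D)P(¬D)
     = 0.9400 × 0.0729 + 0.0507 × 0.9271
     = 0.06852600 + 0.04700397
     = 0.11552997

Step 2: Apply Bayes' theorem for P(D|+)
P(D|+) = P(+|D)P(D) / P(+)
       = 0.06852600 / 0.11552997
       = 0.5931


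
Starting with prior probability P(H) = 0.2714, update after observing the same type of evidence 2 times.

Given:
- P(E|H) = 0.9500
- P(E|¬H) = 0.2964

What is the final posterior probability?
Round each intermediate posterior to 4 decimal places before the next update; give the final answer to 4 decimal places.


Sequential Bayesian updating:

Initial prior: P(H) = 0.2714

Update 1:
  P(E) = 0.9500 × 0.2714 + 0.2964 × 0.7286 = 0.25783000 + 0.21595704 = 0.47378704
  P(H|E) = 0.25783000 / 0.47378704 = 0.5442

Update 2:
  P(E) = 0.9500 × 0.5442 + 0.2964 × 0.4558 = 0.51699000 + 0.13509912 = 0.65208912
  P(H|E) = 0.51699000 / 0.65208912 = 0.7928

Final posterior: 0.7928


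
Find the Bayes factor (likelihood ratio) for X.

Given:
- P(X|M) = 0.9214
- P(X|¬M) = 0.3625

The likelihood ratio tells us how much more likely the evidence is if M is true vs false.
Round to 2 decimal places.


Likelihood Ratio (LR) = P(X|M) / P(X|¬M)

LR = 0.9214 / 0.3625
   = 2.54

The evidence is 2.54 times more likely if M is true than if M is false.
Because LR exceeds 1, X is evidence for M.


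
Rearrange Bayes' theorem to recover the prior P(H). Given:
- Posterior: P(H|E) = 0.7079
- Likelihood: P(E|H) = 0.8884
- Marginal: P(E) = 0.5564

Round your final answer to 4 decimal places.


From Bayes' theorem: P(H|E) = P(E|H) × P(H) / P(E)

Rearranging for P(H):
P(H) = P(H|E) × P(E) / P(E|H)
     = 0.7079 × 0.5564 / 0.8884
     = 0.39387556 / 0.8884
     = 0.4434


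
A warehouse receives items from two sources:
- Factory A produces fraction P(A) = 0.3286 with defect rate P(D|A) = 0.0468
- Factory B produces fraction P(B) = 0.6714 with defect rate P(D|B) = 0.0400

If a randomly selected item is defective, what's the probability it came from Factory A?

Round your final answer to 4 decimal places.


Let A = from Factory A, D = defective

Given:
- P(A) = 0.3286, P(B) = 0.6714
- P(D|A) = 0.0468, P(D|B) = 0.0400

Step 1: Find P(D)
P(D) = P(D|A)P(A) + P(D|B)P(B)
     = 0.0468 × 0.3286 + 0.0400 × 0.6714
     = 0.01537848 + 0.02685600
     = 0.04223448

Step 2: Apply Bayes' theorem
P(A|D) = P(D|A)P(A) / P(D)
       = 0.01537848 / 0.04223448
       = 0.3641


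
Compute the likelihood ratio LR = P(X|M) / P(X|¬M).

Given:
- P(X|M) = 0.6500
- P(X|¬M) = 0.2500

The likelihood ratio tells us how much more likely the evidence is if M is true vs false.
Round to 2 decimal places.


Likelihood Ratio (LR) = P(X|M) / P(X|¬M)

LR = 0.6500 / 0.2500
   = 2.60

The evidence is 2.60 times more likely if M is true than if M is false.
Since LR > 1, the evidence supports M over ¬M.


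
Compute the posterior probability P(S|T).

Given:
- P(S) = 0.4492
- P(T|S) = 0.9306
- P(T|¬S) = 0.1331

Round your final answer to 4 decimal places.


Bayes' theorem: P(S|T) = P(T|S) × P(S) / P(T)

Step 1: Calculate P(T) using law of total probability
P(T) = P(T|S)P(S) + P(T|¬S)P(¬S)
     = 0.9306 × 0.4492 + 0.1331 × 0.5508
     = 0.41802552 + 0.07331148
     = 0.49133700

Step 2: Apply Bayes' theorem
P(S|T) = P(T|S) × P(S) / P(T)
       = 0.41802552 / 0.49133700
       = 0.8508
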